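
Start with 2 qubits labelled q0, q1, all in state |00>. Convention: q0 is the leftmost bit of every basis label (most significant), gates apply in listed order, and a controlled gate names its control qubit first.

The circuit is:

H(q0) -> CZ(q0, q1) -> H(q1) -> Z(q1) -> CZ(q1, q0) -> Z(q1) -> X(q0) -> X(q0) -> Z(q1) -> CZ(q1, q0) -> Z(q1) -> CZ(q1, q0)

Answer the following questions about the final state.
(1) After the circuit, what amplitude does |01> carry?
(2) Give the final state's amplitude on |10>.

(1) The amplitude on |01> is 1/2. Key observation: the block from step 4 through step 11 cancels to the identity and can be dropped.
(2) |10> carries amplitude 1/2 in the final state.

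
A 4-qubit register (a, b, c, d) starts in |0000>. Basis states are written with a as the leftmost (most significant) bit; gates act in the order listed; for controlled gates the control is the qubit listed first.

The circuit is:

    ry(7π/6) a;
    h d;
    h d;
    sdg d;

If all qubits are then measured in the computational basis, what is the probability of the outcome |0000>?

A full measurement returns |0000> with probability 1/2 - sqrt(3)/4. Key observation: the block from step 2 through step 3 cancels to the identity and can be dropped.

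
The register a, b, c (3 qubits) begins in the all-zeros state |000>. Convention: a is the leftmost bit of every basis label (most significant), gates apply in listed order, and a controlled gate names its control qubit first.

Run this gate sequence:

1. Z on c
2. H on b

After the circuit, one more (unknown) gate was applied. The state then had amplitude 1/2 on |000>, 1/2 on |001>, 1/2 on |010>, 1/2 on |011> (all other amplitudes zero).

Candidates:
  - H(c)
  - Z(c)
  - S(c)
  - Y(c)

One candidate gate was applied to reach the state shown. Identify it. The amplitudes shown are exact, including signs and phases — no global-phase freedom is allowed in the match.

The applied gate was H(c).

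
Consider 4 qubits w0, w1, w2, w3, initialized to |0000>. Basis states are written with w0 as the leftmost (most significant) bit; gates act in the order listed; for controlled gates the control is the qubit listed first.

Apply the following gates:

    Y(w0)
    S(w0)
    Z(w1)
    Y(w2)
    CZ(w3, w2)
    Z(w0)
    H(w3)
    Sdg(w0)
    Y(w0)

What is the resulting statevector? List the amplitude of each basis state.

The final amplitudes are -sqrt(2)*I/2 on |0010>, -sqrt(2)*I/2 on |0011>, and 0 on every other basis state.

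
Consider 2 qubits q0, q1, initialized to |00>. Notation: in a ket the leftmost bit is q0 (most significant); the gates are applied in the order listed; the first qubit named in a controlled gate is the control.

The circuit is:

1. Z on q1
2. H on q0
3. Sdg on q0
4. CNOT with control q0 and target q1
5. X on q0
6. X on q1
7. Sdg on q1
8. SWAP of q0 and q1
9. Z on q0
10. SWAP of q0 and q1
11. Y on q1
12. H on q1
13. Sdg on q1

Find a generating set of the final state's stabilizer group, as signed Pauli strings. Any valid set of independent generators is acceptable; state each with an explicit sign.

The stabilizer group can be generated by +XZ, +ZY, among other valid generating sets.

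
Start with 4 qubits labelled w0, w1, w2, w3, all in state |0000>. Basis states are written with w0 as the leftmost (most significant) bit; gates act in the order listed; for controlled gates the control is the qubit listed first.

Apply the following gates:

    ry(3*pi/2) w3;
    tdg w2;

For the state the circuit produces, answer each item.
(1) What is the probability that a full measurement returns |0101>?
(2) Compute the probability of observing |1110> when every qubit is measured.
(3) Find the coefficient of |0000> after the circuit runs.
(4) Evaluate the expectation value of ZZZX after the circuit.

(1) A full measurement returns |0101> with probability 0.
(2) Outcome |1110> occurs with probability 0.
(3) The amplitude on |0000> is -sqrt(2)/2.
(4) The expectation value of ZZZX is -1.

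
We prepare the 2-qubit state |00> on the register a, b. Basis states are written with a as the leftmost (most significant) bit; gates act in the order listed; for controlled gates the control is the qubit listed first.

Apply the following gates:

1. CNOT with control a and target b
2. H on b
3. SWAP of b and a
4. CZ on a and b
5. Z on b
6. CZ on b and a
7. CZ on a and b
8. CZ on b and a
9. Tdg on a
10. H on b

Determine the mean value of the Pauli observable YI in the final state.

In the final state, YI has expectation -sqrt(2)/2.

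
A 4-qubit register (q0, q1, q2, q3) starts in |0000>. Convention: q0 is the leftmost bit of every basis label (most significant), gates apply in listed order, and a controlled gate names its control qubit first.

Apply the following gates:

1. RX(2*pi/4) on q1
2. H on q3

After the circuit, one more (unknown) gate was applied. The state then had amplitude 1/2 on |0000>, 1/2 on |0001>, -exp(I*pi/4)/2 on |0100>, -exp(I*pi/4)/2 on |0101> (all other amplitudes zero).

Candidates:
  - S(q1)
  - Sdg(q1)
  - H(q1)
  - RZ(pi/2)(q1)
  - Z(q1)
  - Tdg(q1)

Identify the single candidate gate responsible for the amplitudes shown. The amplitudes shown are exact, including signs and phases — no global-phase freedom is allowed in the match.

The applied gate was Tdg(q1).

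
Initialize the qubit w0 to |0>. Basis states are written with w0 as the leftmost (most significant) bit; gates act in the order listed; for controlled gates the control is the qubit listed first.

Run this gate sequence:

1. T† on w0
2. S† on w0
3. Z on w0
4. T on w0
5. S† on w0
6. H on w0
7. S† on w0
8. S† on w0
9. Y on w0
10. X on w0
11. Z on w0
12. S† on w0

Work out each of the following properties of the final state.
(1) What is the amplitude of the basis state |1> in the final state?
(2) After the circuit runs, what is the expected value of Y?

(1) The amplitude on |1> is -sqrt(2)/2.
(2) In the final state, Y has expectation 1.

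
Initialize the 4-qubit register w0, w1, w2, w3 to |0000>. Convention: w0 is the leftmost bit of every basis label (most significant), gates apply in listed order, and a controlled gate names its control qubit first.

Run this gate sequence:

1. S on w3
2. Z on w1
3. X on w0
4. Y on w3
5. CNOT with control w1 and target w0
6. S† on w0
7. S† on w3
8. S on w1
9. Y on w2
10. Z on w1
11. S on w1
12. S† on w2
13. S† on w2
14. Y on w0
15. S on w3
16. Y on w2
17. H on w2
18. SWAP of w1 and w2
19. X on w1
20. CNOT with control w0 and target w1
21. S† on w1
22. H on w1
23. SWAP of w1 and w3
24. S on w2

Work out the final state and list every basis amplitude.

The final amplitudes are 1/2 + I/2 on |0100>, -1/2 + I/2 on |0101>, and 0 on every other basis state.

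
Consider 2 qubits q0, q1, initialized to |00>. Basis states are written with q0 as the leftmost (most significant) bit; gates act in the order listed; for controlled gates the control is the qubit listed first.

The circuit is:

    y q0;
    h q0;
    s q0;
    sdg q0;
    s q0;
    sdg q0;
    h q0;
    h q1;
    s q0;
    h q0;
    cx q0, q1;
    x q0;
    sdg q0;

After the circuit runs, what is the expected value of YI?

The expectation value of YI is 1. Key observation: the block from step 2 through step 7 cancels to the identity and can be dropped.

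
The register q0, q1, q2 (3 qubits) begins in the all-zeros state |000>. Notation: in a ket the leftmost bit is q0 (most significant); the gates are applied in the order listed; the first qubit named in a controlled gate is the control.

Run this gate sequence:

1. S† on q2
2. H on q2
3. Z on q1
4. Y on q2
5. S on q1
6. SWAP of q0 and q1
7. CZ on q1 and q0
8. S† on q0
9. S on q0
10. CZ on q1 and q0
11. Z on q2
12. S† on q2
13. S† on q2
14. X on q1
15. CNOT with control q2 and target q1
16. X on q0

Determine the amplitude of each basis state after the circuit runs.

The resulting statevector has amplitude sqrt(2)*I/2 on |101>, -sqrt(2)*I/2 on |110>, and 0 on every other basis state.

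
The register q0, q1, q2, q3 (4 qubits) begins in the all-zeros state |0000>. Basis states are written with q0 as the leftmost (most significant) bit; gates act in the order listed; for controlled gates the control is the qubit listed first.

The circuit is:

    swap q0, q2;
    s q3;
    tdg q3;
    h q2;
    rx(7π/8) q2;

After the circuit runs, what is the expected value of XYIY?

The observable XYIY averages to 0.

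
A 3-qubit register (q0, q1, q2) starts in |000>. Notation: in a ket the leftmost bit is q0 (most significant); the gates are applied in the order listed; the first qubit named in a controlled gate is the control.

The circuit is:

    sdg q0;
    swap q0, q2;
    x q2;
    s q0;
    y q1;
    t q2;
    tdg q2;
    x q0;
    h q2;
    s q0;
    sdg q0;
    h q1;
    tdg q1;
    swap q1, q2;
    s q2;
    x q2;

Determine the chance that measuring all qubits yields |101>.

The probability of measuring |101> is 1/4.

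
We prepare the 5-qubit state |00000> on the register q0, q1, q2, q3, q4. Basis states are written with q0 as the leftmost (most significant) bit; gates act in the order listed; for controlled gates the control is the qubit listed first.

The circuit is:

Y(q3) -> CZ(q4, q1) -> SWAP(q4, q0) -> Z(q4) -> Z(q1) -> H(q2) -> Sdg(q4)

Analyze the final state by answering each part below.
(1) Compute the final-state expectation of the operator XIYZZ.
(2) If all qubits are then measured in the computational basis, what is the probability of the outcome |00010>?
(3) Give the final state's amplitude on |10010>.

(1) The expectation value of XIYZZ is 0.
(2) The probability of measuring |00010> is 1/2.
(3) |10010> carries amplitude 0 in the final state.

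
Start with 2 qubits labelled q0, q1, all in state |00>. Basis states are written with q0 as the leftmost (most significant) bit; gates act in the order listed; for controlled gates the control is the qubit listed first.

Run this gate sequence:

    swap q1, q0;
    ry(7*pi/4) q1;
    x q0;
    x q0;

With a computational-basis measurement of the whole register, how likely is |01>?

A full measurement returns |01> with probability 1/2 - sqrt(2)/4. Key observation: the block from step 3 through step 4 cancels to the identity and can be dropped.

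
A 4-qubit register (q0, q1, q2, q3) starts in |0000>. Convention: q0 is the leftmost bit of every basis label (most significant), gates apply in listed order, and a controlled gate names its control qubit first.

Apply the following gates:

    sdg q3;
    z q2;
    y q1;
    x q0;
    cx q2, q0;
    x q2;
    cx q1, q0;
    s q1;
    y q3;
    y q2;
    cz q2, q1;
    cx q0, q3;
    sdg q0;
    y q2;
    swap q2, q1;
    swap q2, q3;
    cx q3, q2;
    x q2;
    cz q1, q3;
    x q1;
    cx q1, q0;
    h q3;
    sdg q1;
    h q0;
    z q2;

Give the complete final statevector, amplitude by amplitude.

The resulting statevector has amplitude -I/2 on |0010>, I/2 on |0011>, -I/2 on |1010>, I/2 on |1011>, and 0 on every other basis state.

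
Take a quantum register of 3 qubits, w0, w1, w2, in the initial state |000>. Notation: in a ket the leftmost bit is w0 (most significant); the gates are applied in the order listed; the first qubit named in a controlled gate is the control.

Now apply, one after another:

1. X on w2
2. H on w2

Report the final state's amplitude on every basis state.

The resulting statevector has amplitude sqrt(2)/2 on |000>, -sqrt(2)/2 on |001>, and 0 on every other basis state.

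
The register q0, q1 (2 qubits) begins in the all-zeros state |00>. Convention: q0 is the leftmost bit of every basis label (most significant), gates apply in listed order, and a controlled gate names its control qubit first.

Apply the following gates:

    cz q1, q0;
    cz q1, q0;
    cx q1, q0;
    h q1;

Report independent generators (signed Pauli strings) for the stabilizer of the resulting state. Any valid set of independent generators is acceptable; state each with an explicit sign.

The final state is stabilized by the group generated by +IX, +ZI; other independent generating sets are equally valid. Key observation: gates 1-2 undo each other exactly, leaving only the rest of the circuit to track.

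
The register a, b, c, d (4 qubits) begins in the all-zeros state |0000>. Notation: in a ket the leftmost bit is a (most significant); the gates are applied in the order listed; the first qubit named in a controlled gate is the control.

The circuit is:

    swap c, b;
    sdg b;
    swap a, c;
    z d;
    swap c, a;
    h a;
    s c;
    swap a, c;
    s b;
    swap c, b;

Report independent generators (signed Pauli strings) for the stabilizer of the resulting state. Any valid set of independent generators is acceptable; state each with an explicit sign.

One valid set of independent stabilizer generators is +IXII, +ZIII, +IIZI, +IIIZ (any independent generating set of the same group is equally correct).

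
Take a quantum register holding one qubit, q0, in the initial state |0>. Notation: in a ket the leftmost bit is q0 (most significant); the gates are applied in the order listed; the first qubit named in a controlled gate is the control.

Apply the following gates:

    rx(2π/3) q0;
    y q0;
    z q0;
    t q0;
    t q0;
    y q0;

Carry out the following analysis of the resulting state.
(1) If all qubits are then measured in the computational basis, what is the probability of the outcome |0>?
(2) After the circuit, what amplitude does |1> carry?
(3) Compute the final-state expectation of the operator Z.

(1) A full measurement returns |0> with probability 1/4.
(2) The final state's coefficient on |1> equals -sqrt(3)*I/2.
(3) The observable Z averages to -1/2.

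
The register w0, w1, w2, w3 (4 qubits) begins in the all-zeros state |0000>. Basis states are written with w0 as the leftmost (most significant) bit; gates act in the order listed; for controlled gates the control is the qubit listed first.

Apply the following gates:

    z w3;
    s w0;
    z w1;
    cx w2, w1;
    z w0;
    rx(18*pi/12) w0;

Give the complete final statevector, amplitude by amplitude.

After the circuit, the state carries amplitude -sqrt(2)/2 on |0000>, -sqrt(2)*I/2 on |1000>, and 0 on every other basis state.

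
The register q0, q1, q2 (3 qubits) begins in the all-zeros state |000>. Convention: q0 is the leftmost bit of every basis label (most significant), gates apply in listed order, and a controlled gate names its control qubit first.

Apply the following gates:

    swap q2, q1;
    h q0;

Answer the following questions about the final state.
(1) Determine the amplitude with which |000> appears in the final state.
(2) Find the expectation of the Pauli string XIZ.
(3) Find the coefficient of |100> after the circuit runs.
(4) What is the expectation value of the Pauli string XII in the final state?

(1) |000> carries amplitude sqrt(2)/2 in the final state.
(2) In the final state, XIZ has expectation 1.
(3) The amplitude on |100> is sqrt(2)/2.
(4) In the final state, XII has expectation 1.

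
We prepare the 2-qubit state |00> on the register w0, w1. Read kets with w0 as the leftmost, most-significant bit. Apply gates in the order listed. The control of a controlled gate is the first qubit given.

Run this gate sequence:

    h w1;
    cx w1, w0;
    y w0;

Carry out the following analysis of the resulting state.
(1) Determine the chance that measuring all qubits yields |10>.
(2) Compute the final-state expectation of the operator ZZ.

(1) The probability of measuring |10> is 1/2.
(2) In the final state, ZZ has expectation -1.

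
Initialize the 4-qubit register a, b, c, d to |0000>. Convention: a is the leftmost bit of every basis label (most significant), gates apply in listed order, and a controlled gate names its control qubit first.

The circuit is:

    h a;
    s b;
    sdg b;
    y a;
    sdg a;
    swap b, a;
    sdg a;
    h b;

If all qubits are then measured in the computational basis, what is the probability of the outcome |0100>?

Outcome |0100> occurs with probability 1/2. Key observation: the block from step 2 through step 3 cancels to the identity and can be dropped.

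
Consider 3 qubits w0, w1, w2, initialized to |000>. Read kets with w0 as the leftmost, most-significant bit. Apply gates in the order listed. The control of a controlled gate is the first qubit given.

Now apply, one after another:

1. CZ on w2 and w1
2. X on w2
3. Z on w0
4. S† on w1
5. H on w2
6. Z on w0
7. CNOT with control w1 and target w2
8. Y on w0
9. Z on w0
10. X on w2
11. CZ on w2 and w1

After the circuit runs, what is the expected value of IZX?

The observable IZX averages to -1.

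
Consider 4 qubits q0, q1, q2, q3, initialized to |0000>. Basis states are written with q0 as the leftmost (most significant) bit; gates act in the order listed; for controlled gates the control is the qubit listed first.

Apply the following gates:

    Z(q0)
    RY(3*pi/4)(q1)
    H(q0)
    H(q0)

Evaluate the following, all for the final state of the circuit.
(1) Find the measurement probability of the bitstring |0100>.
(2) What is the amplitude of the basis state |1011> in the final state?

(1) A full measurement returns |0100> with probability sqrt(2)/4 + 1/2. Key observation: gates 3-4 undo each other exactly, leaving only the rest of the circuit to track.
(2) The final state's coefficient on |1011> equals 0.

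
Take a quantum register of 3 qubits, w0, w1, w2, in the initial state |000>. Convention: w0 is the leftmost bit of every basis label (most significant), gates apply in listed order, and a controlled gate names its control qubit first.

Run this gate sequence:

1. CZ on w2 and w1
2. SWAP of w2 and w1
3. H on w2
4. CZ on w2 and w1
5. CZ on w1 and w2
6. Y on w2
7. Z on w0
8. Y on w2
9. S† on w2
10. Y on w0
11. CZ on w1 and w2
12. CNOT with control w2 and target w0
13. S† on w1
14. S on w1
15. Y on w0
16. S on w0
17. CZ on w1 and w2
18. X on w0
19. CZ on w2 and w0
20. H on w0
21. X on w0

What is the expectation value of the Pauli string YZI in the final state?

In the final state, YZI has expectation 0.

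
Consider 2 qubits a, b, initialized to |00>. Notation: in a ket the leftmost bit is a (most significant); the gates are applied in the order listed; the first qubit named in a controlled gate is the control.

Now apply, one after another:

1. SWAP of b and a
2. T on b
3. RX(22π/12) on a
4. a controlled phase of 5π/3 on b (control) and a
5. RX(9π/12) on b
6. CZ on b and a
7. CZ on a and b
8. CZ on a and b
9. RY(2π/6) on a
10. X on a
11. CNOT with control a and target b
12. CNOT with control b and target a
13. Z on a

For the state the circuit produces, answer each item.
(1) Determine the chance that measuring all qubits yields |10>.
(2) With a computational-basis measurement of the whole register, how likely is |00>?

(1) Outcome |10> occurs with probability sqrt(6)/32 + sqrt(3)/16 + sqrt(2)/8 + 1/4.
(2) The probability of measuring |00> is -sqrt(2)/8 - sqrt(3)/16 + sqrt(6)/32 + 1/4.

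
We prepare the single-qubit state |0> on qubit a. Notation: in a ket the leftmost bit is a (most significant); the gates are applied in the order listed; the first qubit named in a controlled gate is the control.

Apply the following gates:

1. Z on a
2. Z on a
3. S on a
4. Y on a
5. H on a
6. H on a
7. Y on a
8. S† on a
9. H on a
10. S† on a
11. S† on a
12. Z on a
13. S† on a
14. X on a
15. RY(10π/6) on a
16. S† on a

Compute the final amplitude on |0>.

The amplitude on |0> is -sqrt(2)/4 + sqrt(6)*I/4. Key observation: gates 3-8 undo each other exactly, leaving only the rest of the circuit to track.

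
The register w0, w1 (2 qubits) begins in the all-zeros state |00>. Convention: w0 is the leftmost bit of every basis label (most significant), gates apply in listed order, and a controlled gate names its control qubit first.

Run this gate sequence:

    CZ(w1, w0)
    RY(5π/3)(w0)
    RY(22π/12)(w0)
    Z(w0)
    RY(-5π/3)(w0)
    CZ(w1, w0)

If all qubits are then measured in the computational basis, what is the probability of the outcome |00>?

The probability of measuring |00> is 1/2 - sqrt(3)/4.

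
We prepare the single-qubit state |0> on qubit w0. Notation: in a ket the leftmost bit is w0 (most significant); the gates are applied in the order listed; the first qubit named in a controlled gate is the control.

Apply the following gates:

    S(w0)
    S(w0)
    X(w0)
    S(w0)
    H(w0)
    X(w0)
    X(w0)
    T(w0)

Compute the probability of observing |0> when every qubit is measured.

The probability of measuring |0> is 1/2. Key observation: the block from step 6 through step 7 cancels to the identity and can be dropped.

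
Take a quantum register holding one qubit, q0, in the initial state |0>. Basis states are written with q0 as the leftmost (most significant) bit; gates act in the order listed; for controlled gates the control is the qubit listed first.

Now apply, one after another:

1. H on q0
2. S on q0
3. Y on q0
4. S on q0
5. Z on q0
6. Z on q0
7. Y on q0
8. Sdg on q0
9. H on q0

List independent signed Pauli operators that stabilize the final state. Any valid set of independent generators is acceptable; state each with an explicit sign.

The stabilizer group can be generated by +Y, among other valid generating sets.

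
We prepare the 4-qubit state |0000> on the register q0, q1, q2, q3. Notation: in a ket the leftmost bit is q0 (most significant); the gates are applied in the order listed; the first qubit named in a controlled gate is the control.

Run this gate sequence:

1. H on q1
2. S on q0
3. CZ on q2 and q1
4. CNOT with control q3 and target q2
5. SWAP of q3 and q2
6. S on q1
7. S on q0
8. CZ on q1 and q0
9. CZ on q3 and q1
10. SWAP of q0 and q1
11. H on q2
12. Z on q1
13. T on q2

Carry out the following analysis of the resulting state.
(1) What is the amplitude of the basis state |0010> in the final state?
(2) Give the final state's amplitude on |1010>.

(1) The amplitude on |0010> is exp(I*pi/4)/2.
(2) The amplitude on |1010> is exp(3*I*pi/4)/2.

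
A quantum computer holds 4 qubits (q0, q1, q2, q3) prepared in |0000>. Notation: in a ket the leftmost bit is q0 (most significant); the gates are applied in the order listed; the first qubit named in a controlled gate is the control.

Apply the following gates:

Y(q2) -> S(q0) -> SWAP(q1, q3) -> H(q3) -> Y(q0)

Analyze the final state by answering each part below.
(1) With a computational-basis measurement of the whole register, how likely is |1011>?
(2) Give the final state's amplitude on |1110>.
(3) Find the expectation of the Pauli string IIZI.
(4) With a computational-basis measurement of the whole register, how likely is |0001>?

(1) A full measurement returns |1011> with probability 1/2.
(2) The final state's coefficient on |1110> equals 0.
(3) The observable IIZI averages to -1.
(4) A full measurement returns |0001> with probability 0.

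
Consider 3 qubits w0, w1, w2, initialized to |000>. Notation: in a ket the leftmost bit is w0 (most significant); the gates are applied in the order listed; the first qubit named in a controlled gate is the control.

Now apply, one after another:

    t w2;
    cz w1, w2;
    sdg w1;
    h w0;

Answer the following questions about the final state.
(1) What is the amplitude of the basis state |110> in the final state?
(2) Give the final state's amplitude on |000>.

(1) The amplitude on |110> is 0.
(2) |000> carries amplitude sqrt(2)/2 in the final state.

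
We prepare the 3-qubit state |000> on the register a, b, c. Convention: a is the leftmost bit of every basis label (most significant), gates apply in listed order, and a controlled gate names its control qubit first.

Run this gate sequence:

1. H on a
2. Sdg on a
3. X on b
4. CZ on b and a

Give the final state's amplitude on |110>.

|110> carries amplitude sqrt(2)*I/2 in the final state.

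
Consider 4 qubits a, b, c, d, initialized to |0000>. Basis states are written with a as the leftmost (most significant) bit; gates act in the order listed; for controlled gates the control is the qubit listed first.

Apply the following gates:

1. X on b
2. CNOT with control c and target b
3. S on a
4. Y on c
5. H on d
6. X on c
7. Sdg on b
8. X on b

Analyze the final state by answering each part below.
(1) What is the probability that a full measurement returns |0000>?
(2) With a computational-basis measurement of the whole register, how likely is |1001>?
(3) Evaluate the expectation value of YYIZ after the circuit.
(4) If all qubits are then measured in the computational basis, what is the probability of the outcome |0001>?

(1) Outcome |0000> occurs with probability 1/2.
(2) A full measurement returns |1001> with probability 0.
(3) The expectation value of YYIZ is 0.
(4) A full measurement returns |0001> with probability 1/2.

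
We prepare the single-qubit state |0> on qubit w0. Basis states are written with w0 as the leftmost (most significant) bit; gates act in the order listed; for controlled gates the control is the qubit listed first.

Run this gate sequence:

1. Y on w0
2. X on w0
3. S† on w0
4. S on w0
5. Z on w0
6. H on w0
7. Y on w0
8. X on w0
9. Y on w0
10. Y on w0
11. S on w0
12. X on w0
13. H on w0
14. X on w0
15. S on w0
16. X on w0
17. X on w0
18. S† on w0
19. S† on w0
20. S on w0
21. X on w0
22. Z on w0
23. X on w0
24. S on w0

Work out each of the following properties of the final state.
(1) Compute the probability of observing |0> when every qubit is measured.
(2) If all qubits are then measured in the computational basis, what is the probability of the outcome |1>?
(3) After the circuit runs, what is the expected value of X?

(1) Outcome |0> occurs with probability 1/2.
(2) A full measurement returns |1> with probability 1/2.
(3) In the final state, X has expectation 1.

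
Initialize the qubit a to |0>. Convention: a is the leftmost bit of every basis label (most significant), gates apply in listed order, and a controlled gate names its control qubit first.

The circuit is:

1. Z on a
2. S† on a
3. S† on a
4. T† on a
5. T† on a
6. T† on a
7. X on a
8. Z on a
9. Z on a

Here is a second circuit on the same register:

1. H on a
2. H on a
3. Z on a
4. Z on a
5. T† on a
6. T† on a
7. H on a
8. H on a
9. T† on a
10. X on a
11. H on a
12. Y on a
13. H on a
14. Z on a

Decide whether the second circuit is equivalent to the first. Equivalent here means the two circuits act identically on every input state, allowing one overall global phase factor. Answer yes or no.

No — the two circuits implement different unitaries, even allowing a global phase.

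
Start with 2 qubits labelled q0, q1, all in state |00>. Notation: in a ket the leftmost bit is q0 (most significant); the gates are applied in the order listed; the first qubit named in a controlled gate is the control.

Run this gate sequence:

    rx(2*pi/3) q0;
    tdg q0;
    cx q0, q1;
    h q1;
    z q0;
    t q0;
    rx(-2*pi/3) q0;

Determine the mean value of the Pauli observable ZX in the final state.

In the final state, ZX has expectation -1/2.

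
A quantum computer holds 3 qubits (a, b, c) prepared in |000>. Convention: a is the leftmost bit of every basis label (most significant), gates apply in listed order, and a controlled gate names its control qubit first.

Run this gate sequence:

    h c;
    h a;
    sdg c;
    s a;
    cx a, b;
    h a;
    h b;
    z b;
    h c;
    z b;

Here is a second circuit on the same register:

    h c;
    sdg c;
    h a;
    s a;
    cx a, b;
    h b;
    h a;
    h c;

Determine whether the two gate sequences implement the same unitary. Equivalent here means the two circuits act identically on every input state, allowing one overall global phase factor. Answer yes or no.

Yes, they are equivalent — the unitaries differ by at most a global phase.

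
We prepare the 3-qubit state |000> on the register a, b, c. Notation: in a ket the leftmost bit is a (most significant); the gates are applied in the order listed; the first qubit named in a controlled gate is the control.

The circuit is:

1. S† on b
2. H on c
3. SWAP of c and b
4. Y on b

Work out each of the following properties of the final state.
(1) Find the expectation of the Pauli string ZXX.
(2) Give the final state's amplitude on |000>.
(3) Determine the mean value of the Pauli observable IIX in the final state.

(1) The expectation value of ZXX is 0.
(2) The final state's coefficient on |000> equals -sqrt(2)*I/2.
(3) In the final state, IIX has expectation 0.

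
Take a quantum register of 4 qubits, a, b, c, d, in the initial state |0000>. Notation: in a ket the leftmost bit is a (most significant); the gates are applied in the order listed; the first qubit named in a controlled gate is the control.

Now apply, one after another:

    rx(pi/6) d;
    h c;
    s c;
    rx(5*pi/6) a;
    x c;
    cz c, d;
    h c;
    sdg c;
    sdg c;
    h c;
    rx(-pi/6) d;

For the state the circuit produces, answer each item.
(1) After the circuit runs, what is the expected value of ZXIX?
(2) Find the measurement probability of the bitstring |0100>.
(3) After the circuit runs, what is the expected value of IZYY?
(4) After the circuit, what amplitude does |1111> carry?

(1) The expectation value of ZXIX is 0.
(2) Outcome |0100> occurs with probability 0.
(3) The observable IZYY averages to 1/2.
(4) The final state's coefficient on |1111> equals 0.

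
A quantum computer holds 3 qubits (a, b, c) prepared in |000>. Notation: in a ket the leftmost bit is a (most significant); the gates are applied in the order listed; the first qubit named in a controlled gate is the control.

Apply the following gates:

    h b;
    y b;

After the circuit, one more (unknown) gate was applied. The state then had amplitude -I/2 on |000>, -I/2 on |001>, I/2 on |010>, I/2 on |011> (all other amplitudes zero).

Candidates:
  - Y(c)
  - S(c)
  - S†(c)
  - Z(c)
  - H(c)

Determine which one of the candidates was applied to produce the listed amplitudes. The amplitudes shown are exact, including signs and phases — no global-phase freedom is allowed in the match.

It was H(c) that produced the state shown.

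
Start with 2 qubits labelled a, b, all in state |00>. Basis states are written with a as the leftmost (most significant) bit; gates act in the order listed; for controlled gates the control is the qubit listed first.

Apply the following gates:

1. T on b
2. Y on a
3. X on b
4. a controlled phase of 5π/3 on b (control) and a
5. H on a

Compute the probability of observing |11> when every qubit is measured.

The probability of measuring |11> is 1/2.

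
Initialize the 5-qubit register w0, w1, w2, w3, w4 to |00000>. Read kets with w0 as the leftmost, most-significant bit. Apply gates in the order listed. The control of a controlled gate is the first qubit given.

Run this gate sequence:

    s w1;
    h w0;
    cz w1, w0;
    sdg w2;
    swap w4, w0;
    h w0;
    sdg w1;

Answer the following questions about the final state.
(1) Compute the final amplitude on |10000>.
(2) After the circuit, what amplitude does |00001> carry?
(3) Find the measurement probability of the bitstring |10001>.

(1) The final state's coefficient on |10000> equals 1/2.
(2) |00001> carries amplitude 1/2 in the final state.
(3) Outcome |10001> occurs with probability 1/4.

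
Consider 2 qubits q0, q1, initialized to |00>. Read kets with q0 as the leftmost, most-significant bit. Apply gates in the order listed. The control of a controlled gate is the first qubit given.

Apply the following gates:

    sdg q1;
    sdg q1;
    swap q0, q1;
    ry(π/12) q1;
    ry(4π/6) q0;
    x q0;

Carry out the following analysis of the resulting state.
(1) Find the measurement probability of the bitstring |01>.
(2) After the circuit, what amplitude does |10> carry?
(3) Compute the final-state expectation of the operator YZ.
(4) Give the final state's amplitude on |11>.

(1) Outcome |01> occurs with probability -3*sqrt(6)/32 - 3*sqrt(2)/32 + 3/8.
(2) The final state's coefficient on |10> equals sqrt(2 - sqrt(2))/8 + sqrt(3*sqrt(2) + 6)/8.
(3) In the final state, YZ has expectation 0.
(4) The final state's coefficient on |11> equals -sqrt(6 - 3*sqrt(2))/8 + sqrt(sqrt(2) + 2)/8.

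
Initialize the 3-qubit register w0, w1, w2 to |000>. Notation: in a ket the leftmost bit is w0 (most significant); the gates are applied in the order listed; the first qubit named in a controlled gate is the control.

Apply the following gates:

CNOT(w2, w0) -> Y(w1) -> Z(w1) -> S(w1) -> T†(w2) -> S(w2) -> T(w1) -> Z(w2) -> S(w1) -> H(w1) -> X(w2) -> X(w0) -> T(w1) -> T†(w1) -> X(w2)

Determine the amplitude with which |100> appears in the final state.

|100> carries amplitude sqrt(2)*exp(3*I*pi/4)/2 in the final state.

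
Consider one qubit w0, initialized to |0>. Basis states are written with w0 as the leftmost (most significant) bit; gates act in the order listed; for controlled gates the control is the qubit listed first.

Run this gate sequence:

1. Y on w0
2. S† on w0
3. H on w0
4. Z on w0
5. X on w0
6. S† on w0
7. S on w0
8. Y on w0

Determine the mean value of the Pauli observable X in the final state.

In the final state, X has expectation -1.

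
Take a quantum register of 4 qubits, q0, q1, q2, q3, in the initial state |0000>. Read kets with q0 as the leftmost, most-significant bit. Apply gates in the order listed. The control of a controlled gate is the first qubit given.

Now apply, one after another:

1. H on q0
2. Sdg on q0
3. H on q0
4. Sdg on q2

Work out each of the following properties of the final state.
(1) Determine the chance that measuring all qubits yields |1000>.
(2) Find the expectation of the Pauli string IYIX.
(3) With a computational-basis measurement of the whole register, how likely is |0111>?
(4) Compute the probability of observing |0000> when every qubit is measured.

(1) A full measurement returns |1000> with probability 1/2.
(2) The expectation value of IYIX is 0.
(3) The probability of measuring |0111> is 0.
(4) Outcome |0000> occurs with probability 1/2.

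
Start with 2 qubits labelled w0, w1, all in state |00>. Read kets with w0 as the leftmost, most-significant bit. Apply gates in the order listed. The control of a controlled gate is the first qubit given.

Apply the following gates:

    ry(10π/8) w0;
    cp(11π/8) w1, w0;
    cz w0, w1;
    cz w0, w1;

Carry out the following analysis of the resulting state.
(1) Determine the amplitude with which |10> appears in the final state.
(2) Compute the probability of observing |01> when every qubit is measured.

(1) |10> carries amplitude sqrt(sqrt(2) + 2)/2 in the final state. Key observation: the block from step 3 through step 4 cancels to the identity and can be dropped.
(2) The probability of measuring |01> is 0.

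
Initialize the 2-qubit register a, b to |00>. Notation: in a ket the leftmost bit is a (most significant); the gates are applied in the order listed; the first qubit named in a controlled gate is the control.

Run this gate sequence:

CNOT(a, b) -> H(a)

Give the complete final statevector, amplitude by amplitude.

The final amplitudes are sqrt(2)/2 on |00>, 0 on |01>, sqrt(2)/2 on |10>, 0 on |11>.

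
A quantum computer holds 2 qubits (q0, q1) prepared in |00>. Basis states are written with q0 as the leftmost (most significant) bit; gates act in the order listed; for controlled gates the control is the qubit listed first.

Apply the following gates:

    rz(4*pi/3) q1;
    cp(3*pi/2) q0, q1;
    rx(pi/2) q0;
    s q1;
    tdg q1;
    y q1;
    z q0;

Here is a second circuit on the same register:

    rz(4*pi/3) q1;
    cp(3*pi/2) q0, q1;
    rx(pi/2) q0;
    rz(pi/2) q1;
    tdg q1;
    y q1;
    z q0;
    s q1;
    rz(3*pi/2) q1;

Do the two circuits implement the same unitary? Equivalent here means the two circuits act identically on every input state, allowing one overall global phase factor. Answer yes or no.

Yes: on every input state the two circuits agree up to one overall phase factor.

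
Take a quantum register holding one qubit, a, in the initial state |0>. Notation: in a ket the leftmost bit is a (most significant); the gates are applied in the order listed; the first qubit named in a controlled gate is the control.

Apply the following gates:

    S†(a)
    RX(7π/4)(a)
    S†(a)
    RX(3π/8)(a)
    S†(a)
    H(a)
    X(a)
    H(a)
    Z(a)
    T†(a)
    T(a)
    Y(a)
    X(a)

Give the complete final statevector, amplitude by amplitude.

The final amplitudes are -sqrt(1/2 - sqrt(2)/4)*sin(3*pi/16) - I*sqrt(sqrt(2)/4 + 1/2)*cos(3*pi/16) on |0>, sqrt(1/2 - sqrt(2)/4)*cos(3*pi/16) - I*sqrt(sqrt(2)/4 + 1/2)*sin(3*pi/16) on |1>.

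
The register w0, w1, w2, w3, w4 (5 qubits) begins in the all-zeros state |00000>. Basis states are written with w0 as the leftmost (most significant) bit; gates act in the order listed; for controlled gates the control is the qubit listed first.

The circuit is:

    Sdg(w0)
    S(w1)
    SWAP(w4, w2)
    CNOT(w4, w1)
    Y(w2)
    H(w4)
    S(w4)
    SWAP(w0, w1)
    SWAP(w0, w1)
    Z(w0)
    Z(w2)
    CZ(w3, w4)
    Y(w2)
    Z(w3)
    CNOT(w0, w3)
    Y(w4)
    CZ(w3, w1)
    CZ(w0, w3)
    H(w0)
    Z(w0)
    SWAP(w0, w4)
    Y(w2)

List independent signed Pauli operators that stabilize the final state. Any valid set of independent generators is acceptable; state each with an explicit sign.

One valid set of independent stabilizer generators is +YIIII, -IIIIX, +IZIII, -IIZII, +IIIZI (any independent generating set of the same group is equally correct). Key observation: steps 8-9 multiply out to the identity, so the circuit reduces to the remaining gates.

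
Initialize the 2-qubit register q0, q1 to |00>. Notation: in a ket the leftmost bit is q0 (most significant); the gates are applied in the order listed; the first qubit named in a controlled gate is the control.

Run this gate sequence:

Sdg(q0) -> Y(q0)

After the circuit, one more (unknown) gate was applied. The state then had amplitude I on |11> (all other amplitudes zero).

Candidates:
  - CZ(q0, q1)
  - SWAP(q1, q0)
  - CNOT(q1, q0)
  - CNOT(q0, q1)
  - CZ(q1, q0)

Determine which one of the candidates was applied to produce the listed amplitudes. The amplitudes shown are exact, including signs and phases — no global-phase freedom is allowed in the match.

The unique candidate consistent with the amplitudes is CNOT(q0, q1).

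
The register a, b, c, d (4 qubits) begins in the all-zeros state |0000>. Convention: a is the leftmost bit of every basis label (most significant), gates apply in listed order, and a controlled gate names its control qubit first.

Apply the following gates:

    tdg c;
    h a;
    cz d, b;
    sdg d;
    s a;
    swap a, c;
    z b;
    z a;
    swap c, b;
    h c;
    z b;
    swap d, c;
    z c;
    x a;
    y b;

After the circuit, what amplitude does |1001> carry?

The final state's coefficient on |1001> equals -1/2.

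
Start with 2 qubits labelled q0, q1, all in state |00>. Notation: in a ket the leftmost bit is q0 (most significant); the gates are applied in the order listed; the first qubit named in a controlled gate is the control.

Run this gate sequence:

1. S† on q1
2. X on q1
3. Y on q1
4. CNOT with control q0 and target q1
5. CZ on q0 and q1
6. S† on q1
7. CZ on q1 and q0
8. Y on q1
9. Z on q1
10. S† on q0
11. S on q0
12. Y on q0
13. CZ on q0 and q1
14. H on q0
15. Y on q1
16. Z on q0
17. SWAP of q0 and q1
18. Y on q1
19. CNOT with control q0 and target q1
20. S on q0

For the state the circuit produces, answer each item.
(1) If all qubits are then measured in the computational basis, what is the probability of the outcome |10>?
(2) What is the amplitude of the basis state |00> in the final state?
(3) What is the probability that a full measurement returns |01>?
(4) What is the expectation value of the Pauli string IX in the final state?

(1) A full measurement returns |10> with probability 0.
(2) The amplitude on |00> is -sqrt(2)*I/2.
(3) A full measurement returns |01> with probability 1/2.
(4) In the final state, IX has expectation -1.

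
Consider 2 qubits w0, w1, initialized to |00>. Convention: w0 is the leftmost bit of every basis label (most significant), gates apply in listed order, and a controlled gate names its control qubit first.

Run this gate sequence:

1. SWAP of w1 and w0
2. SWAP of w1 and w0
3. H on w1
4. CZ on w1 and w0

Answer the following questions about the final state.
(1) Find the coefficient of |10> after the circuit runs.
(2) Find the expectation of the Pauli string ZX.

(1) |10> carries amplitude 0 in the final state. Key observation: steps 1-2 multiply out to the identity, so the circuit reduces to the remaining gates.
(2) In the final state, ZX has expectation 1.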